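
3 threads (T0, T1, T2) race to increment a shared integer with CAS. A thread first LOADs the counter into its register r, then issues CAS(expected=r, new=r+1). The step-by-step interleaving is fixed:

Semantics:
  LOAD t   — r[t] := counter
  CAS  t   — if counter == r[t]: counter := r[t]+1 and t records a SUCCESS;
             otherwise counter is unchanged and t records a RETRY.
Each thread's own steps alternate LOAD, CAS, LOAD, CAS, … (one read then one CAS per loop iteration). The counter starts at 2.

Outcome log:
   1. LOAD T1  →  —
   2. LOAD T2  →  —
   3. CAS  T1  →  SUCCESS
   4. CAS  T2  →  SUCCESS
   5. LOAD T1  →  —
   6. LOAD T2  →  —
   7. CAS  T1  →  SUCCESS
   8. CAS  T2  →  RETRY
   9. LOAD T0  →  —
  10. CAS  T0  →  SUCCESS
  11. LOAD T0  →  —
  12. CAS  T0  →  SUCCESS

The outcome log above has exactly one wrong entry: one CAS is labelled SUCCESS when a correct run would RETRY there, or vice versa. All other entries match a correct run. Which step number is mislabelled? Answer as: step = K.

step = 4

Correct run:
#1 T1 reads 2
#2 T2 reads 2
#3 T1 CAS(2→3) writes; counter now 3
#4 T2 CAS(2→3) fails; counter now 3
#5 T1 reads 3
#6 T2 reads 3
#7 T1 CAS(3→4) writes; counter now 4
#8 T2 CAS(3→4) fails; counter now 4
#9 T0 reads 4
#10 T0 CAS(4→5) writes; counter now 5
#11 T0 reads 5
#12 T0 CAS(5→6) writes; counter now 6
Flip is step 4.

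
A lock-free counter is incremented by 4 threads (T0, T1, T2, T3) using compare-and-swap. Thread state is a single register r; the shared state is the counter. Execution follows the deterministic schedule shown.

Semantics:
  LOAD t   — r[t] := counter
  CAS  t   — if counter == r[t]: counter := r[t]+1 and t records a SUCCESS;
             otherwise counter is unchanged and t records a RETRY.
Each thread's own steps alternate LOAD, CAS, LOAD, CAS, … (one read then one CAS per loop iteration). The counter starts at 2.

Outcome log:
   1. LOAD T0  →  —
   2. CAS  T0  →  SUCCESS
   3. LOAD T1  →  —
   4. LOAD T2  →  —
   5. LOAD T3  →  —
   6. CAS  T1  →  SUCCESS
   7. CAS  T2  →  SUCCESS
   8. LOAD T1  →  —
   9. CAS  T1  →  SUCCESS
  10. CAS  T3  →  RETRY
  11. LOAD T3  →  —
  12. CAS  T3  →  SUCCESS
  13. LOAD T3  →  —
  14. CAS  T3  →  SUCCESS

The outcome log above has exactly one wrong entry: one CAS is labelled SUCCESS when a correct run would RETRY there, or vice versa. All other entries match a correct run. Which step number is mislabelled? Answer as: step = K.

step = 7

Re-executing:
1. LOAD T0 → mem=2 r[T0]=2 [LOAD]
2. CAS T0 → mem=3 r[T0]=2 [OK]
3. LOAD T1 → mem=3 r[T1]=3 [LOAD]
4. LOAD T2 → mem=3 r[T2]=3 [LOAD]
5. LOAD T3 → mem=3 r[T3]=3 [LOAD]
6. CAS T1 → mem=4 r[T1]=3 [OK]
7. CAS T2 → mem=4 r[T2]=3 [RETRY]
8. LOAD T1 → mem=4 r[T1]=4 [LOAD]
9. CAS T1 → mem=5 r[T1]=4 [OK]
10. CAS T3 → mem=5 r[T3]=3 [RETRY]
11. LOAD T3 → mem=5 r[T3]=5 [LOAD]
12. CAS T3 → mem=6 r[T3]=5 [OK]
13. LOAD T3 → mem=6 r[T3]=6 [LOAD]
14. CAS T3 → mem=7 r[T3]=6 [OK]
Flip is step 7.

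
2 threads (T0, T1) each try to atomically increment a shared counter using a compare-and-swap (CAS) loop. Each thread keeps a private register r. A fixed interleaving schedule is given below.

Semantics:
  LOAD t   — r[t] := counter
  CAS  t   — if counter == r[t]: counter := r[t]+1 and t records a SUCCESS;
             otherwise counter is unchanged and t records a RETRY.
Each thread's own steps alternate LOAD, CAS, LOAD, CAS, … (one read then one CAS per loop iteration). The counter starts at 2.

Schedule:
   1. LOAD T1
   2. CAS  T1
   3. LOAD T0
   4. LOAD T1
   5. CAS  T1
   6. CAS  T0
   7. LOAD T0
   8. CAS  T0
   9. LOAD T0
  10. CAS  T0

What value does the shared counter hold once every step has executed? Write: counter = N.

[1] T1.load  rd  (counter 2, T1.r 2)
[2] T1.cas  hit  (counter 3, T1.r 2)
[3] T0.load  rd  (counter 3, T0.r 3)
[4] T1.load  rd  (counter 3, T1.r 3)
[5] T1.cas  hit  (counter 4, T1.r 3)
[6] T0.cas  miss  (counter 4, T0.r 3)
[7] T0.load  rd  (counter 4, T0.r 4)
[8] T0.cas  hit  (counter 5, T0.r 4)
[9] T0.load  rd  (counter 5, T0.r 5)
[10] T0.cas  hit  (counter 6, T0.r 5)

counter = 6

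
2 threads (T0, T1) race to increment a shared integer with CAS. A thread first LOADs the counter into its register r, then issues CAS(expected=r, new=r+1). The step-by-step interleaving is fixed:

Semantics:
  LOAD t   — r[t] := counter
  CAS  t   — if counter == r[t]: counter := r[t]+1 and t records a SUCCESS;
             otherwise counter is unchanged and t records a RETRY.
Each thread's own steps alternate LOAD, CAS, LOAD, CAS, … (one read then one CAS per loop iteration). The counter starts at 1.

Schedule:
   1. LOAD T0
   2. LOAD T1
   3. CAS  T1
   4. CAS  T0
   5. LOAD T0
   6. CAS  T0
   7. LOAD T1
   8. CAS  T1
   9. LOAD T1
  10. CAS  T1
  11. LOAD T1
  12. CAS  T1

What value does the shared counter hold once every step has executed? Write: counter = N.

counter = 6

T0 LOAD — after: cnt=1, r=1 — load
T1 LOAD — after: cnt=1, r=1 — load
T1 CAS — after: cnt=2, r=1 — ok
T0 CAS — after: cnt=2, r=1 — retry
T0 LOAD — after: cnt=2, r=2 — load
T0 CAS — after: cnt=3, r=2 — ok
T1 LOAD — after: cnt=3, r=3 — load
T1 CAS — after: cnt=4, r=3 — ok
T1 LOAD — after: cnt=4, r=4 — load
T1 CAS — after: cnt=5, r=4 — ok
T1 LOAD — after: cnt=5, r=5 — load
T1 CAS — after: cnt=6, r=5 — ok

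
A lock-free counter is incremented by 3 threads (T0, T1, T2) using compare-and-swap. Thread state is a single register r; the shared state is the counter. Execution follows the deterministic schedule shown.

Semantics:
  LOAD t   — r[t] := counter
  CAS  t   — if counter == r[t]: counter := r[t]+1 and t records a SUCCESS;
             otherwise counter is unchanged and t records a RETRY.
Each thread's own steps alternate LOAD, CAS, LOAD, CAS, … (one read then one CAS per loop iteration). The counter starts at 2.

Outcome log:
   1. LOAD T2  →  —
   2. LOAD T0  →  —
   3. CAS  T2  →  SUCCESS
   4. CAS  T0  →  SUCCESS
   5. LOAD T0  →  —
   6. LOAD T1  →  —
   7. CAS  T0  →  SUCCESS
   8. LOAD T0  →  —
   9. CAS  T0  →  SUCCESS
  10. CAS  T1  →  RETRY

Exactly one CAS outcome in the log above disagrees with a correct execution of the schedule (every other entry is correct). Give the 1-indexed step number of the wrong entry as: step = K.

Re-executing:
T2 LOAD — after: cnt=2, r=2 — load
T0 LOAD — after: cnt=2, r=2 — load
T2 CAS — after: cnt=3, r=2 — ok
T0 CAS — after: cnt=3, r=2 — retry
T0 LOAD — after: cnt=3, r=3 — load
T1 LOAD — after: cnt=3, r=3 — load
T0 CAS — after: cnt=4, r=3 — ok
T0 LOAD — after: cnt=4, r=4 — load
T0 CAS — after: cnt=5, r=4 — ok
T1 CAS — after: cnt=5, r=3 — retry
Flip is step 4.

step = 4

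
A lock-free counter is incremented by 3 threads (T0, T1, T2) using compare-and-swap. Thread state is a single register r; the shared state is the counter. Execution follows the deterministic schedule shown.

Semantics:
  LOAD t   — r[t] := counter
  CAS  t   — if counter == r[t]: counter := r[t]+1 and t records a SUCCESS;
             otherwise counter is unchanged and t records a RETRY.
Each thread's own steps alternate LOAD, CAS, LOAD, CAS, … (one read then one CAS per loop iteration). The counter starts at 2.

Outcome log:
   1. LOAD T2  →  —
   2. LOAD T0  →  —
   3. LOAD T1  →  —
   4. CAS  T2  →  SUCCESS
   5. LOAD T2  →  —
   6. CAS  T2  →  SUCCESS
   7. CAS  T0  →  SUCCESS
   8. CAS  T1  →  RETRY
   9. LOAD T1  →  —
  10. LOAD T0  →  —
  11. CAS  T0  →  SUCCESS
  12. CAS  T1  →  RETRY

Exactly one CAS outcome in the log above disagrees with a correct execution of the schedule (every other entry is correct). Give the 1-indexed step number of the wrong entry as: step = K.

step = 7

Re-executing:
   1) LOAD T2:  M=2  r_T2=2
   2) LOAD T0:  M=2  r_T0=2
   3) LOAD T1:  M=2  r_T1=2
   4) CAS  T2:  M=3  r_T2=2 ✓
   5) LOAD T2:  M=3  r_T2=3
   6) CAS  T2:  M=4  r_T2=3 ✓
   7) CAS  T0:  M=4  r_T0=2 ✗
   8) CAS  T1:  M=4  r_T1=2 ✗
   9) LOAD T1:  M=4  r_T1=4
  10) LOAD T0:  M=4  r_T0=4
  11) CAS  T0:  M=5  r_T0=4 ✓
  12) CAS  T1:  M=5  r_T1=4 ✗
Log disagrees first at step 7.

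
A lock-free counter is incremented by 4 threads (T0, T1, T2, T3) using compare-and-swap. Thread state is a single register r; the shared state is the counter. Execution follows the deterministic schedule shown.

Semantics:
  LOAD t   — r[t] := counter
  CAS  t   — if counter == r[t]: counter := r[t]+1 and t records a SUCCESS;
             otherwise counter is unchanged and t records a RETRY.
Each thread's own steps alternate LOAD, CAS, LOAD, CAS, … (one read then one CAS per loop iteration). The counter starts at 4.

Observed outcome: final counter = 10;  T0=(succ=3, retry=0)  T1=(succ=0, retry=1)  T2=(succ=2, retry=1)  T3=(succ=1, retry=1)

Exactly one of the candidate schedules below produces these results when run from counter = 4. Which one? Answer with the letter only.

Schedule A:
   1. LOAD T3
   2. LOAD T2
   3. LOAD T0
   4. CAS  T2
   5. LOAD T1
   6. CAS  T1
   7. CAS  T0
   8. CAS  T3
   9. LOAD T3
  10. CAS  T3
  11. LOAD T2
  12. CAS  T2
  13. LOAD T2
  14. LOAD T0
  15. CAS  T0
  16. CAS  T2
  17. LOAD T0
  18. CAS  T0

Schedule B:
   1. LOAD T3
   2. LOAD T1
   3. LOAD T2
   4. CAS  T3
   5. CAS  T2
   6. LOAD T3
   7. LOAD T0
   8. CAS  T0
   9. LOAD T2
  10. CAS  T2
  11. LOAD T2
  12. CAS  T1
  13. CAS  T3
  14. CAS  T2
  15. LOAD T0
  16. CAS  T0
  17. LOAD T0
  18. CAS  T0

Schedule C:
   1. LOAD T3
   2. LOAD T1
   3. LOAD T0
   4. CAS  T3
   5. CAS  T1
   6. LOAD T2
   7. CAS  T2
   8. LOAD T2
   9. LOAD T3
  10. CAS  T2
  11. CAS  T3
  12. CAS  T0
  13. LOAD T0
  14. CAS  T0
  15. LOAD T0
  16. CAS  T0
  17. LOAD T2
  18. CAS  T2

Simulating candidate B:
   1) LOAD T3:  M=4  r_T3=4
   2) LOAD T1:  M=4  r_T1=4
   3) LOAD T2:  M=4  r_T2=4
   4) CAS  T3:  M=5  r_T3=4 ✓
   5) CAS  T2:  M=5  r_T2=4 ✗
   6) LOAD T3:  M=5  r_T3=5
   7) LOAD T0:  M=5  r_T0=5
   8) CAS  T0:  M=6  r_T0=5 ✓
   9) LOAD T2:  M=6  r_T2=6
  10) CAS  T2:  M=7  r_T2=6 ✓
  11) LOAD T2:  M=7  r_T2=7
  12) CAS  T1:  M=7  r_T1=4 ✗
  13) CAS  T3:  M=7  r_T3=5 ✗
  14) CAS  T2:  M=8  r_T2=7 ✓
  15) LOAD T0:  M=8  r_T0=8
  16) CAS  T0:  M=9  r_T0=8 ✓
  17) LOAD T0:  M=9  r_T0=9
  18) CAS  T0:  M=10  r_T0=9 ✓

B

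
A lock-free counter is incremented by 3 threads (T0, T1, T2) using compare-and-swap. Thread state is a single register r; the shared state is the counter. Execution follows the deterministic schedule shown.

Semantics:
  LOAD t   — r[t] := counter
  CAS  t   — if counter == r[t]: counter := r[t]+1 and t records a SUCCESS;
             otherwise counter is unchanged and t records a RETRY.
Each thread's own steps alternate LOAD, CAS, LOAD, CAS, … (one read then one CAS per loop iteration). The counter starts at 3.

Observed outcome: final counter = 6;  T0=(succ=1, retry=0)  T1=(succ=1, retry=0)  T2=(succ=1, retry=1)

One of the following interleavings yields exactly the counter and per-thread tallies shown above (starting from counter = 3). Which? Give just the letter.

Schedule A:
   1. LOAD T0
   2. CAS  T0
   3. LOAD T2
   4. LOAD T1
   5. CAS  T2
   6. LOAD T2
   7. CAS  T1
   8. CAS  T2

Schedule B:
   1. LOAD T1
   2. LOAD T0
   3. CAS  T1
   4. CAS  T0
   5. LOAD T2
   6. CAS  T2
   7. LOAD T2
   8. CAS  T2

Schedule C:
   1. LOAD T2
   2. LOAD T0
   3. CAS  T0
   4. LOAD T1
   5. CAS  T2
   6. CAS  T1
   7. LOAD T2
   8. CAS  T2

Run C:
[1] T2.load  rd  (counter 3, T2.r 3)
[2] T0.load  rd  (counter 3, T0.r 3)
[3] T0.cas  hit  (counter 4, T0.r 3)
[4] T1.load  rd  (counter 4, T1.r 4)
[5] T2.cas  miss  (counter 4, T2.r 3)
[6] T1.cas  hit  (counter 5, T1.r 4)
[7] T2.load  rd  (counter 5, T2.r 5)
[8] T2.cas  hit  (counter 6, T2.r 5)

C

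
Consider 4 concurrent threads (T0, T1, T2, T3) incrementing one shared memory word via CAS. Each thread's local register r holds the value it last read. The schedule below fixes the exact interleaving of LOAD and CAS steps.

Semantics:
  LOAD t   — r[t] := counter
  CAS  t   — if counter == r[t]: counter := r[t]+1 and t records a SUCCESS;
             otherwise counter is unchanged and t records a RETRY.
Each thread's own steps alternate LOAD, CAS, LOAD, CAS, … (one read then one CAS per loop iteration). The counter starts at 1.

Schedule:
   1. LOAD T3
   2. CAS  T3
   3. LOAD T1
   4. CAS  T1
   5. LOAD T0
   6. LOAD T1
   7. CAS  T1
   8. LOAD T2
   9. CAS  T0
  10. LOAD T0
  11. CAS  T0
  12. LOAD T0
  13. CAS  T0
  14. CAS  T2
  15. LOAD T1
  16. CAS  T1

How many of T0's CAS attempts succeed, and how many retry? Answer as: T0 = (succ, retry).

[1] T3.load  rd  (counter 1, T3.r 1)
[2] T3.cas  hit  (counter 2, T3.r 1)
[3] T1.load  rd  (counter 2, T1.r 2)
[4] T1.cas  hit  (counter 3, T1.r 2)
[5] T0.load  rd  (counter 3, T0.r 3)
[6] T1.load  rd  (counter 3, T1.r 3)
[7] T1.cas  hit  (counter 4, T1.r 3)
[8] T2.load  rd  (counter 4, T2.r 4)
[9] T0.cas  miss  (counter 4, T0.r 3)
[10] T0.load  rd  (counter 4, T0.r 4)
[11] T0.cas  hit  (counter 5, T0.r 4)
[12] T0.load  rd  (counter 5, T0.r 5)
[13] T0.cas  hit  (counter 6, T0.r 5)
[14] T2.cas  miss  (counter 6, T2.r 4)
[15] T1.load  rd  (counter 6, T1.r 6)
[16] T1.cas  hit  (counter 7, T1.r 6)

T0 = (2, 1)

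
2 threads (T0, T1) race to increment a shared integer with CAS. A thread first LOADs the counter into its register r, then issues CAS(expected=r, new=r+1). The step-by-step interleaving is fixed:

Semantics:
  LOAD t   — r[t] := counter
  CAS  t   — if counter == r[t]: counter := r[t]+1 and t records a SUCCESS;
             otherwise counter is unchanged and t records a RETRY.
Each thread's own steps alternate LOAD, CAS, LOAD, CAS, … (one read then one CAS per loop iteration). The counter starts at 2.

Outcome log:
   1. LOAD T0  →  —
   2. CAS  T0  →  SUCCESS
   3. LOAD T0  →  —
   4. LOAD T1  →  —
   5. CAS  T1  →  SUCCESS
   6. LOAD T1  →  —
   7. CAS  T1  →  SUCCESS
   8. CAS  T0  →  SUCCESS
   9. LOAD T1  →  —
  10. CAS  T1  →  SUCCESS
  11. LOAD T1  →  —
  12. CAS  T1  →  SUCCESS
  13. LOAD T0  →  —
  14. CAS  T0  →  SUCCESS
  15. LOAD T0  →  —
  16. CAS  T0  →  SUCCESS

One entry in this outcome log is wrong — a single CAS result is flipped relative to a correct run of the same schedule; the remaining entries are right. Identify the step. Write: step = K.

Correct run:
step 1: T0 LOAD ⇒ load; ctr=2 reg=2
step 2: T0 CAS ⇒ ok; ctr=3 reg=2
step 3: T0 LOAD ⇒ load; ctr=3 reg=3
step 4: T1 LOAD ⇒ load; ctr=3 reg=3
step 5: T1 CAS ⇒ ok; ctr=4 reg=3
step 6: T1 LOAD ⇒ load; ctr=4 reg=4
step 7: T1 CAS ⇒ ok; ctr=5 reg=4
step 8: T0 CAS ⇒ retry; ctr=5 reg=3
step 9: T1 LOAD ⇒ load; ctr=5 reg=5
step 10: T1 CAS ⇒ ok; ctr=6 reg=5
step 11: T1 LOAD ⇒ load; ctr=6 reg=6
step 12: T1 CAS ⇒ ok; ctr=7 reg=6
step 13: T0 LOAD ⇒ load; ctr=7 reg=7
step 14: T0 CAS ⇒ ok; ctr=8 reg=7
step 15: T0 LOAD ⇒ load; ctr=8 reg=8
step 16: T0 CAS ⇒ ok; ctr=9 reg=8
Log disagrees first at step 8.

step = 8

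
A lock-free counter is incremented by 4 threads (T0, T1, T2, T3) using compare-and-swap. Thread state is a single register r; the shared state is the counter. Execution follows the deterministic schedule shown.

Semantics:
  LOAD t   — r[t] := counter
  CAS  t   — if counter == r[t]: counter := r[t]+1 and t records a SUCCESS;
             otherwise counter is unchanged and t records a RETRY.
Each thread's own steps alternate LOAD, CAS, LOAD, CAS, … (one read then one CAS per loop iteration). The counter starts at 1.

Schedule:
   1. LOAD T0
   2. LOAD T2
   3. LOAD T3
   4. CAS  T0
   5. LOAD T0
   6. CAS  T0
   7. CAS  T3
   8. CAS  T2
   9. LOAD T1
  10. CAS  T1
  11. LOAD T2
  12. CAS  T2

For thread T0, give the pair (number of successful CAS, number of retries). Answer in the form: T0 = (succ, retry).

#1 T0 reads 1
#2 T2 reads 1
#3 T3 reads 1
#4 T0 CAS(1→2) writes; counter now 2
#5 T0 reads 2
#6 T0 CAS(2→3) writes; counter now 3
#7 T3 CAS(1→2) fails; counter now 3
#8 T2 CAS(1→2) fails; counter now 3
#9 T1 reads 3
#10 T1 CAS(3→4) writes; counter now 4
#11 T2 reads 4
#12 T2 CAS(4→5) writes; counter now 5

T0 = (2, 0)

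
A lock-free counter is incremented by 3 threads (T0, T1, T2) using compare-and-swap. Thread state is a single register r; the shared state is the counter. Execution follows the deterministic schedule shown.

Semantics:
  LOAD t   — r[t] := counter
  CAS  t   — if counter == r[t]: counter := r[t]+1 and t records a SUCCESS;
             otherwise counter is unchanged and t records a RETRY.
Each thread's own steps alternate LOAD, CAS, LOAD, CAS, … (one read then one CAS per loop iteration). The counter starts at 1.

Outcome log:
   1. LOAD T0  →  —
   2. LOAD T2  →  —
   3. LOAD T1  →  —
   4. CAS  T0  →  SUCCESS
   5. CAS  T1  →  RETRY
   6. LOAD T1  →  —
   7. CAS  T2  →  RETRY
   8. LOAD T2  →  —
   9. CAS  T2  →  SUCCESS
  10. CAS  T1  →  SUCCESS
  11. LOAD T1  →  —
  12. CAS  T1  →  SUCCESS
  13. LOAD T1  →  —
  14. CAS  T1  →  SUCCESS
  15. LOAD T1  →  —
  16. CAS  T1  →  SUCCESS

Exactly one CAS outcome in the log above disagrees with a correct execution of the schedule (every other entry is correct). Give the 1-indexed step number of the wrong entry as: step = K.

Reference trace:
1. LOAD T0 → mem=1 r[T0]=1 [LOAD]
2. LOAD T2 → mem=1 r[T2]=1 [LOAD]
3. LOAD T1 → mem=1 r[T1]=1 [LOAD]
4. CAS T0 → mem=2 r[T0]=1 [OK]
5. CAS T1 → mem=2 r[T1]=1 [RETRY]
6. LOAD T1 → mem=2 r[T1]=2 [LOAD]
7. CAS T2 → mem=2 r[T2]=1 [RETRY]
8. LOAD T2 → mem=2 r[T2]=2 [LOAD]
9. CAS T2 → mem=3 r[T2]=2 [OK]
10. CAS T1 → mem=3 r[T1]=2 [RETRY]
11. LOAD T1 → mem=3 r[T1]=3 [LOAD]
12. CAS T1 → mem=4 r[T1]=3 [OK]
13. LOAD T1 → mem=4 r[T1]=4 [LOAD]
14. CAS T1 → mem=5 r[T1]=4 [OK]
15. LOAD T1 → mem=5 r[T1]=5 [LOAD]
16. CAS T1 → mem=6 r[T1]=5 [OK]
Mismatch at 10.

step = 10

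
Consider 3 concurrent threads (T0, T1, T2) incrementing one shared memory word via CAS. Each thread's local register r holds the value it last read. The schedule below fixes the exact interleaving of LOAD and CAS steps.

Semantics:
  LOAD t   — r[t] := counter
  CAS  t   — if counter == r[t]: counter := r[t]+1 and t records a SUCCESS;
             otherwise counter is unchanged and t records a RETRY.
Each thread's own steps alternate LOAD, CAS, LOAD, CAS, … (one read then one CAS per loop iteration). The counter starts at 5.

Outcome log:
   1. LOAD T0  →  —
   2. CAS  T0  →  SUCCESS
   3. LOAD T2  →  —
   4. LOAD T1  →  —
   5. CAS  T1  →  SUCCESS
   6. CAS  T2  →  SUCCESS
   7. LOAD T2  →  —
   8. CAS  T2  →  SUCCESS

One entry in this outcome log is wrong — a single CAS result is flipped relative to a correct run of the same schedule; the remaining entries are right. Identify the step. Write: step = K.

Re-executing:
   1) LOAD T0:  M=5  r_T0=5
   2) CAS  T0:  M=6  r_T0=5 ✓
   3) LOAD T2:  M=6  r_T2=6
   4) LOAD T1:  M=6  r_T1=6
   5) CAS  T1:  M=7  r_T1=6 ✓
   6) CAS  T2:  M=7  r_T2=6 ✗
   7) LOAD T2:  M=7  r_T2=7
   8) CAS  T2:  M=8  r_T2=7 ✓
Mismatch at 6.

step = 6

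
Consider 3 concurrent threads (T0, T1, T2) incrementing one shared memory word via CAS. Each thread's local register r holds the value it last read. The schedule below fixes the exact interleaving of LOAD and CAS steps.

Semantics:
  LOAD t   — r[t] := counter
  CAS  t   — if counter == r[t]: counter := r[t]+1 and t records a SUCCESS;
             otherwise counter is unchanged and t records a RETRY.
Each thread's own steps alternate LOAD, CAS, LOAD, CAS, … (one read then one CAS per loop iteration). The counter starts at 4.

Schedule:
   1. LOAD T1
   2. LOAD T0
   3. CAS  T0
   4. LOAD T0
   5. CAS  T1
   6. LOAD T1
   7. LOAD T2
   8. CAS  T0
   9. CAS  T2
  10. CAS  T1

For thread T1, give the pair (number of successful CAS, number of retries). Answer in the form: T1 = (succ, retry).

step 1: T1 LOAD ⇒ load; ctr=4 reg=4
step 2: T0 LOAD ⇒ load; ctr=4 reg=4
step 3: T0 CAS ⇒ ok; ctr=5 reg=4
step 4: T0 LOAD ⇒ load; ctr=5 reg=5
step 5: T1 CAS ⇒ retry; ctr=5 reg=4
step 6: T1 LOAD ⇒ load; ctr=5 reg=5
step 7: T2 LOAD ⇒ load; ctr=5 reg=5
step 8: T0 CAS ⇒ ok; ctr=6 reg=5
step 9: T2 CAS ⇒ retry; ctr=6 reg=5
step 10: T1 CAS ⇒ retry; ctr=6 reg=5

T1 = (0, 2)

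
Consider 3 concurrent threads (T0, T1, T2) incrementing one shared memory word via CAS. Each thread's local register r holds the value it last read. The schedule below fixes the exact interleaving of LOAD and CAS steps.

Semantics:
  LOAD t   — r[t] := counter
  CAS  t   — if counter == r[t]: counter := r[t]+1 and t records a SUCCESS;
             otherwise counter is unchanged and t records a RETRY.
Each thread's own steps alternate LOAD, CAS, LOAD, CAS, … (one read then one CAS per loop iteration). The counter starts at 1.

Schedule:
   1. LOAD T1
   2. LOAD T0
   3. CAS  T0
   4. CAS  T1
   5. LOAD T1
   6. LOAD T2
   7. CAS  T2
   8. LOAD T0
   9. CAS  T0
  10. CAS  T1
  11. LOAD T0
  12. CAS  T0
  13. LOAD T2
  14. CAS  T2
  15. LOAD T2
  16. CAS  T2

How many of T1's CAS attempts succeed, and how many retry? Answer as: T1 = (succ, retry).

1. LOAD T1 → mem=1 r[T1]=1 [LOAD]
2. LOAD T0 → mem=1 r[T0]=1 [LOAD]
3. CAS T0 → mem=2 r[T0]=1 [OK]
4. CAS T1 → mem=2 r[T1]=1 [RETRY]
5. LOAD T1 → mem=2 r[T1]=2 [LOAD]
6. LOAD T2 → mem=2 r[T2]=2 [LOAD]
7. CAS T2 → mem=3 r[T2]=2 [OK]
8. LOAD T0 → mem=3 r[T0]=3 [LOAD]
9. CAS T0 → mem=4 r[T0]=3 [OK]
10. CAS T1 → mem=4 r[T1]=2 [RETRY]
11. LOAD T0 → mem=4 r[T0]=4 [LOAD]
12. CAS T0 → mem=5 r[T0]=4 [OK]
13. LOAD T2 → mem=5 r[T2]=5 [LOAD]
14. CAS T2 → mem=6 r[T2]=5 [OK]
15. LOAD T2 → mem=6 r[T2]=6 [LOAD]
16. CAS T2 → mem=7 r[T2]=6 [OK]

T1 = (0, 2)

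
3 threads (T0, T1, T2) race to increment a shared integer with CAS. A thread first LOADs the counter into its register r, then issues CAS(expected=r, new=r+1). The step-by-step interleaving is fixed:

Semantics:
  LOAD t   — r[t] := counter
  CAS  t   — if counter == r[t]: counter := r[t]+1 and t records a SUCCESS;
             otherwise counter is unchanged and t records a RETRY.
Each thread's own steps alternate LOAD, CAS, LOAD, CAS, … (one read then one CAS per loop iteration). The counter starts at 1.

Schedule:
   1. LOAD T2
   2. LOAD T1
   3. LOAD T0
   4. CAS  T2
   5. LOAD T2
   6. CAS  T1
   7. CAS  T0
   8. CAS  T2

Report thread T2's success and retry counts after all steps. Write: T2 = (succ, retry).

#1 T2 reads 1
#2 T1 reads 1
#3 T0 reads 1
#4 T2 CAS(1→2) writes; counter now 2
#5 T2 reads 2
#6 T1 CAS(1→2) fails; counter now 2
#7 T0 CAS(1→2) fails; counter now 2
#8 T2 CAS(2→3) writes; counter now 3

T2 = (2, 0)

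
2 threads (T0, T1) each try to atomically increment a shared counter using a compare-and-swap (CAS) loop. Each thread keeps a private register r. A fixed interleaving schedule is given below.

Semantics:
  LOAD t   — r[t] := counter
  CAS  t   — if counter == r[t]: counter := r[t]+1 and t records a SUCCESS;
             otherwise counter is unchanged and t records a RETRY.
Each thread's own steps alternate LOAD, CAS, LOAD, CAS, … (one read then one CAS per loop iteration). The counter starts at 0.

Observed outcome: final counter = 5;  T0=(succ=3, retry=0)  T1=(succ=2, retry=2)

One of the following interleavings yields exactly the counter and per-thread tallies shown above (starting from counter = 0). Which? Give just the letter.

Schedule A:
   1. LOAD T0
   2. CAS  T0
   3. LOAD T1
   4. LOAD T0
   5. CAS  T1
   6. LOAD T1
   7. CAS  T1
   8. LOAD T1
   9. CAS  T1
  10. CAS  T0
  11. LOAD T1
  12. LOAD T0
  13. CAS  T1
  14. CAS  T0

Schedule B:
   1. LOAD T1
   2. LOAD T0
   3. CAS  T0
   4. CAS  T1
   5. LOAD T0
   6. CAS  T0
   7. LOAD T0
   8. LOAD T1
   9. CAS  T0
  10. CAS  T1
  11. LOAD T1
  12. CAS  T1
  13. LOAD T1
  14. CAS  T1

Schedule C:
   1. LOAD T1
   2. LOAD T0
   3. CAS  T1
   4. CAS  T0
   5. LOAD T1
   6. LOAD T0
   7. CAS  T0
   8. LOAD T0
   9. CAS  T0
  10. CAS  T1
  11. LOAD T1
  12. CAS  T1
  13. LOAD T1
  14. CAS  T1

B

Tracing schedule B:
T1 LOAD — after: cnt=0, r=0 — load
T0 LOAD — after: cnt=0, r=0 — load
T0 CAS — after: cnt=1, r=0 — ok
T1 CAS — after: cnt=1, r=0 — retry
T0 LOAD — after: cnt=1, r=1 — load
T0 CAS — after: cnt=2, r=1 — ok
T0 LOAD — after: cnt=2, r=2 — load
T1 LOAD — after: cnt=2, r=2 — load
T0 CAS — after: cnt=3, r=2 — ok
T1 CAS — after: cnt=3, r=2 — retry
T1 LOAD — after: cnt=3, r=3 — load
T1 CAS — after: cnt=4, r=3 — ok
T1 LOAD — after: cnt=4, r=4 — load
T1 CAS — after: cnt=5, r=4 — ok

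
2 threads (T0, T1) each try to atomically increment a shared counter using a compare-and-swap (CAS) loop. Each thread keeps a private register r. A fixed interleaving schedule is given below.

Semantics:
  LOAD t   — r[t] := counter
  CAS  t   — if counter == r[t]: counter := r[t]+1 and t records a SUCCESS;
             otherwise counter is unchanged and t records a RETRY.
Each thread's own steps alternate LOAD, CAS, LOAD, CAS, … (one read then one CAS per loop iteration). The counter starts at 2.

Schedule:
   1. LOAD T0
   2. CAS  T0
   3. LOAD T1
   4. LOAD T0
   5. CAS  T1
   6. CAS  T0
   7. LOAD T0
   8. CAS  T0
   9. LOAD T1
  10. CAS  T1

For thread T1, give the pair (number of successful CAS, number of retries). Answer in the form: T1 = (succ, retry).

step 1: T0 LOAD ⇒ load; ctr=2 reg=2
step 2: T0 CAS ⇒ ok; ctr=3 reg=2
step 3: T1 LOAD ⇒ load; ctr=3 reg=3
step 4: T0 LOAD ⇒ load; ctr=3 reg=3
step 5: T1 CAS ⇒ ok; ctr=4 reg=3
step 6: T0 CAS ⇒ retry; ctr=4 reg=3
step 7: T0 LOAD ⇒ load; ctr=4 reg=4
step 8: T0 CAS ⇒ ok; ctr=5 reg=4
step 9: T1 LOAD ⇒ load; ctr=5 reg=5
step 10: T1 CAS ⇒ ok; ctr=6 reg=5

T1 = (2, 0)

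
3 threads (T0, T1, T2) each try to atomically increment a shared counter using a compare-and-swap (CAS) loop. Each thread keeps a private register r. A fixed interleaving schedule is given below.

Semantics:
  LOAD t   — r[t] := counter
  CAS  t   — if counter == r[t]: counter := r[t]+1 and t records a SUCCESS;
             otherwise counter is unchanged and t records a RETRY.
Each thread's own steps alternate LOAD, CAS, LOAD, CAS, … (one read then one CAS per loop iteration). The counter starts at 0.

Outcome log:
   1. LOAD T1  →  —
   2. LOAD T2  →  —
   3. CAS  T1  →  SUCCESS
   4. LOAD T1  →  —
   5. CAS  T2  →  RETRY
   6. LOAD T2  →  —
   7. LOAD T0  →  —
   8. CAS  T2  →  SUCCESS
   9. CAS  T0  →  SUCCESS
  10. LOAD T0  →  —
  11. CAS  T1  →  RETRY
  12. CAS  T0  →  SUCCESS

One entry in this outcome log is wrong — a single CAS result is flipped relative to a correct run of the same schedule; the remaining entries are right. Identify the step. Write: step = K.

Correct run:
#1 T1 reads 0
#2 T2 reads 0
#3 T1 CAS(0→1) writes; counter now 1
#4 T1 reads 1
#5 T2 CAS(0→1) fails; counter now 1
#6 T2 reads 1
#7 T0 reads 1
#8 T2 CAS(1→2) writes; counter now 2
#9 T0 CAS(1→2) fails; counter now 2
#10 T0 reads 2
#11 T1 CAS(1→2) fails; counter now 2
#12 T0 CAS(2→3) writes; counter now 3
Mismatch at 9.

step = 9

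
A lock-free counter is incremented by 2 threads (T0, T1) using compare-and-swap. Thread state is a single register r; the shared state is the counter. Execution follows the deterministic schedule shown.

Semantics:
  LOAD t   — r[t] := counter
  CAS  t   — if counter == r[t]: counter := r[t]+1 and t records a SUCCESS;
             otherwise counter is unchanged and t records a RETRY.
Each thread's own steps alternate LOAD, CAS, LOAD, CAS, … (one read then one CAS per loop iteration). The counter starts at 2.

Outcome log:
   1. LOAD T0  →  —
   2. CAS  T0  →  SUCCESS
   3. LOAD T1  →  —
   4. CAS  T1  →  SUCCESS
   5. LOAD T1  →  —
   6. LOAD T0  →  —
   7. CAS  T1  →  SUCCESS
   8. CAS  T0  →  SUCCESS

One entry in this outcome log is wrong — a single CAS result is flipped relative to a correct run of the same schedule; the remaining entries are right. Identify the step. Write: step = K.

step = 8

Correct run:
#1 T0 reads 2
#2 T0 CAS(2→3) writes; counter now 3
#3 T1 reads 3
#4 T1 CAS(3→4) writes; counter now 4
#5 T1 reads 4
#6 T0 reads 4
#7 T1 CAS(4→5) writes; counter now 5
#8 T0 CAS(4→5) fails; counter now 5
Log disagrees first at step 8.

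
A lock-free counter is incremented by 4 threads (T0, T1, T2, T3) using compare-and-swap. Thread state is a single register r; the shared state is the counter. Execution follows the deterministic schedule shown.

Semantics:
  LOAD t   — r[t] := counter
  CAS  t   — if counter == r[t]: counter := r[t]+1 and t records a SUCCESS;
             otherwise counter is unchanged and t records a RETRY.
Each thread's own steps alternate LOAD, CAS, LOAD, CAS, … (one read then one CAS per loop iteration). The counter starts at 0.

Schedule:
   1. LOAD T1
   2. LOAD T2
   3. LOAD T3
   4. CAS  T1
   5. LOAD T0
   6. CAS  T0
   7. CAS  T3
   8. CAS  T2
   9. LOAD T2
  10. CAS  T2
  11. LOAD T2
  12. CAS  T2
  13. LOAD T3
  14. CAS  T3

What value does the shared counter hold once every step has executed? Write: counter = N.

counter = 5

T1 LOAD — after: cnt=0, r=0 — load
T2 LOAD — after: cnt=0, r=0 — load
T3 LOAD — after: cnt=0, r=0 — load
T1 CAS — after: cnt=1, r=0 — ok
T0 LOAD — after: cnt=1, r=1 — load
T0 CAS — after: cnt=2, r=1 — ok
T3 CAS — after: cnt=2, r=0 — retry
T2 CAS — after: cnt=2, r=0 — retry
T2 LOAD — after: cnt=2, r=2 — load
T2 CAS — after: cnt=3, r=2 — ok
T2 LOAD — after: cnt=3, r=3 — load
T2 CAS — after: cnt=4, r=3 — ok
T3 LOAD — after: cnt=4, r=4 — load
T3 CAS — after: cnt=5, r=4 — ok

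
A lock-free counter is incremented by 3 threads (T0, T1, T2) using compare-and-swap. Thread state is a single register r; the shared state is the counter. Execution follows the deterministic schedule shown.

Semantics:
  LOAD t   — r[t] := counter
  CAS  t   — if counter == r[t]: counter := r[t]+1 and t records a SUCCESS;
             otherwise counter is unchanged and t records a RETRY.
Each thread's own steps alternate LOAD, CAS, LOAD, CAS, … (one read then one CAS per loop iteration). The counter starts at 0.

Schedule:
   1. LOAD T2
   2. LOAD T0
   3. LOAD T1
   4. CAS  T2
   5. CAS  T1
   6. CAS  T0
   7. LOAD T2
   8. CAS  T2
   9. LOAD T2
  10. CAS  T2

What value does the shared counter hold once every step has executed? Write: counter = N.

counter = 3

[1] T2.load  rd  (counter 0, T2.r 0)
[2] T0.load  rd  (counter 0, T0.r 0)
[3] T1.load  rd  (counter 0, T1.r 0)
[4] T2.cas  hit  (counter 1, T2.r 0)
[5] T1.cas  miss  (counter 1, T1.r 0)
[6] T0.cas  miss  (counter 1, T0.r 0)
[7] T2.load  rd  (counter 1, T2.r 1)
[8] T2.cas  hit  (counter 2, T2.r 1)
[9] T2.load  rd  (counter 2, T2.r 2)
[10] T2.cas  hit  (counter 3, T2.r 2)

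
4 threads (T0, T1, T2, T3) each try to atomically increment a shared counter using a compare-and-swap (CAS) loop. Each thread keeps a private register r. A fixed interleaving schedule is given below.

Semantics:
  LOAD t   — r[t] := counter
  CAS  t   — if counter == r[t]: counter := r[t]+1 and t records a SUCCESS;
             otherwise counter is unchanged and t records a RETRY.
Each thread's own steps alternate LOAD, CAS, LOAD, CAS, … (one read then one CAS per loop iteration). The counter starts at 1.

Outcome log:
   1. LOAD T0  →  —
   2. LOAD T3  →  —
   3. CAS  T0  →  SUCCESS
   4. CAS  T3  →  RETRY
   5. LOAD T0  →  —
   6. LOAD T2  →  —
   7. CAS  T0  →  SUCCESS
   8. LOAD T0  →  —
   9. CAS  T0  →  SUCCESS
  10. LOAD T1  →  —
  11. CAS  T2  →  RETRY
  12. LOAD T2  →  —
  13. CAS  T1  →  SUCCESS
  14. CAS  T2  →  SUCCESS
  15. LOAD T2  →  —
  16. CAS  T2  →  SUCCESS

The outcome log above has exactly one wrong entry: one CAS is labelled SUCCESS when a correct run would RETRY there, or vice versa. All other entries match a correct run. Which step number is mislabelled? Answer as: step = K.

step = 14

Re-executing:
step 1: T0 LOAD ⇒ load; ctr=1 reg=1
step 2: T3 LOAD ⇒ load; ctr=1 reg=1
step 3: T0 CAS ⇒ ok; ctr=2 reg=1
step 4: T3 CAS ⇒ retry; ctr=2 reg=1
step 5: T0 LOAD ⇒ load; ctr=2 reg=2
step 6: T2 LOAD ⇒ load; ctr=2 reg=2
step 7: T0 CAS ⇒ ok; ctr=3 reg=2
step 8: T0 LOAD ⇒ load; ctr=3 reg=3
step 9: T0 CAS ⇒ ok; ctr=4 reg=3
step 10: T1 LOAD ⇒ load; ctr=4 reg=4
step 11: T2 CAS ⇒ retry; ctr=4 reg=2
step 12: T2 LOAD ⇒ load; ctr=4 reg=4
step 13: T1 CAS ⇒ ok; ctr=5 reg=4
step 14: T2 CAS ⇒ retry; ctr=5 reg=4
step 15: T2 LOAD ⇒ load; ctr=5 reg=5
step 16: T2 CAS ⇒ ok; ctr=6 reg=5
Log disagrees first at step 14.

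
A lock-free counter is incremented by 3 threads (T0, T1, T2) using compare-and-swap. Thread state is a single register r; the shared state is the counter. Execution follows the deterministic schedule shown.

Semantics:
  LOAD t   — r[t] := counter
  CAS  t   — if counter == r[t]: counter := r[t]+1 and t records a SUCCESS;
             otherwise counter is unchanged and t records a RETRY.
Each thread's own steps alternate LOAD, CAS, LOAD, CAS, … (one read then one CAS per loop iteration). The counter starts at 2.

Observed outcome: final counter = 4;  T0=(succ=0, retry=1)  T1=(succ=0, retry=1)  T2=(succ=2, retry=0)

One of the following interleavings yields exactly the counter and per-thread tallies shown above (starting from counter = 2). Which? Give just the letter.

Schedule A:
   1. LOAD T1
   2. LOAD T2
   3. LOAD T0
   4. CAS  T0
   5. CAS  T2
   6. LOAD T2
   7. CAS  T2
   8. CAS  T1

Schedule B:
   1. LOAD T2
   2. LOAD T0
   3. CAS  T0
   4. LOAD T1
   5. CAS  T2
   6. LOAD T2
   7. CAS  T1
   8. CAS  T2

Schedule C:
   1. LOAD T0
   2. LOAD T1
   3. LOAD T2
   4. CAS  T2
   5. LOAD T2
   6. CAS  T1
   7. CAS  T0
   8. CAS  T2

C

Tracing schedule C:
   1) LOAD T0:  M=2  r_T0=2
   2) LOAD T1:  M=2  r_T1=2
   3) LOAD T2:  M=2  r_T2=2
   4) CAS  T2:  M=3  r_T2=2 ✓
   5) LOAD T2:  M=3  r_T2=3
   6) CAS  T1:  M=3  r_T1=2 ✗
   7) CAS  T0:  M=3  r_T0=2 ✗
   8) CAS  T2:  M=4  r_T2=3 ✓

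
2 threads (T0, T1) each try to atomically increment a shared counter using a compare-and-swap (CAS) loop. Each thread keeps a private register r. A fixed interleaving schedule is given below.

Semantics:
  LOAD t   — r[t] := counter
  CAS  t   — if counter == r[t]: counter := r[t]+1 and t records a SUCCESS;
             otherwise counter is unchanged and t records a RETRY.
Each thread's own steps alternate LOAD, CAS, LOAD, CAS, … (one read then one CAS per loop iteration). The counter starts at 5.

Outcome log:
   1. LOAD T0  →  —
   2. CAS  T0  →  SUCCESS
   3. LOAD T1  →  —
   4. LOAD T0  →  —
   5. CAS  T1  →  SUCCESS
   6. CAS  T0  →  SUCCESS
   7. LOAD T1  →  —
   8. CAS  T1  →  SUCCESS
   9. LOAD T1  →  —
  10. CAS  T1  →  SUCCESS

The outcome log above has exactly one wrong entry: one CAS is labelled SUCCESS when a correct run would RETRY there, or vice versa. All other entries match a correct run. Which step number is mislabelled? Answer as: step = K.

step = 6

Re-executing:
   1) LOAD T0:  M=5  r_T0=5
   2) CAS  T0:  M=6  r_T0=5 ✓
   3) LOAD T1:  M=6  r_T1=6
   4) LOAD T0:  M=6  r_T0=6
   5) CAS  T1:  M=7  r_T1=6 ✓
   6) CAS  T0:  M=7  r_T0=6 ✗
   7) LOAD T1:  M=7  r_T1=7
   8) CAS  T1:  M=8  r_T1=7 ✓
   9) LOAD T1:  M=8  r_T1=8
  10) CAS  T1:  M=9  r_T1=8 ✓
Log disagrees first at step 6.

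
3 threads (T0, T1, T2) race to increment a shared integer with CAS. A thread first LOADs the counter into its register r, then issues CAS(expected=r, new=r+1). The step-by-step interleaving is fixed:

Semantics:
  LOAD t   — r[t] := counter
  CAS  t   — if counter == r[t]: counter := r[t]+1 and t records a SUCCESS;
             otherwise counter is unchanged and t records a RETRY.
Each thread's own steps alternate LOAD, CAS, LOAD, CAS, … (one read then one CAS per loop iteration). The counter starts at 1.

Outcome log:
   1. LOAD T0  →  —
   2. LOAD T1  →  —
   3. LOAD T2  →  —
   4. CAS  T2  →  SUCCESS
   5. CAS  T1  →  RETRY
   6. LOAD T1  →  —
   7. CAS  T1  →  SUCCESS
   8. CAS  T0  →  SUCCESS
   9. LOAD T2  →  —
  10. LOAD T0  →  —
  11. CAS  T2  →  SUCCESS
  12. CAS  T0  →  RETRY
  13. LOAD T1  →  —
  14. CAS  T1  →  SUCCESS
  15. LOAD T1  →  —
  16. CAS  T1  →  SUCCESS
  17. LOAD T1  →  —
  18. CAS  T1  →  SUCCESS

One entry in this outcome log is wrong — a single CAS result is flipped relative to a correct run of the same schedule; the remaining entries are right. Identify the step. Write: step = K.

step = 8

Re-executing:
#1 T0 reads 1
#2 T1 reads 1
#3 T2 reads 1
#4 T2 CAS(1→2) writes; counter now 2
#5 T1 CAS(1→2) fails; counter now 2
#6 T1 reads 2
#7 T1 CAS(2→3) writes; counter now 3
#8 T0 CAS(1→2) fails; counter now 3
#9 T2 reads 3
#10 T0 reads 3
#11 T2 CAS(3→4) writes; counter now 4
#12 T0 CAS(3→4) fails; counter now 4
#13 T1 reads 4
#14 T1 CAS(4→5) writes; counter now 5
#15 T1 reads 5
#16 T1 CAS(5→6) writes; counter now 6
#17 T1 reads 6
#18 T1 CAS(6→7) writes; counter now 7
Flip is step 8.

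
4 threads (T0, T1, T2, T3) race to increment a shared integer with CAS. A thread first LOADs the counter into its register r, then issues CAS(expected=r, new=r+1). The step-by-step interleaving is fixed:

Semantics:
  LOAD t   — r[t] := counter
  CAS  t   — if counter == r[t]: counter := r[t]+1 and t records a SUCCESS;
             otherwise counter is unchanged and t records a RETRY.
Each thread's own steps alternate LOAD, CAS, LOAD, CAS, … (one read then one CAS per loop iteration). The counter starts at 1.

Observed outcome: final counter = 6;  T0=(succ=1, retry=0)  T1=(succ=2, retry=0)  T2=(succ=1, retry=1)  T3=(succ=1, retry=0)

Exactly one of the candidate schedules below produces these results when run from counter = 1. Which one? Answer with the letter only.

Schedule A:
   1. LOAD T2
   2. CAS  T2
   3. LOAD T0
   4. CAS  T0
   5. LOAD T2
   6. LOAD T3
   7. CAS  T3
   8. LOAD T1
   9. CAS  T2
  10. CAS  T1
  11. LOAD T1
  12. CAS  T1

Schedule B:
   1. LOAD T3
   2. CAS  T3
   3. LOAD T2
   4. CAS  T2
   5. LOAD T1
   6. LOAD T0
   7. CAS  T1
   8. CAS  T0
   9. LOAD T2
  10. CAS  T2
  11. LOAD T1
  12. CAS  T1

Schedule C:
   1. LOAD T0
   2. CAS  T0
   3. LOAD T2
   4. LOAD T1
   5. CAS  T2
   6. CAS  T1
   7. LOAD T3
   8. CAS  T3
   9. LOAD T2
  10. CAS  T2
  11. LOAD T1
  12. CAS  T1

Tracing schedule A:
1. LOAD T2 → mem=1 r[T2]=1 [LOAD]
2. CAS T2 → mem=2 r[T2]=1 [OK]
3. LOAD T0 → mem=2 r[T0]=2 [LOAD]
4. CAS T0 → mem=3 r[T0]=2 [OK]
5. LOAD T2 → mem=3 r[T2]=3 [LOAD]
6. LOAD T3 → mem=3 r[T3]=3 [LOAD]
7. CAS T3 → mem=4 r[T3]=3 [OK]
8. LOAD T1 → mem=4 r[T1]=4 [LOAD]
9. CAS T2 → mem=4 r[T2]=3 [RETRY]
10. CAS T1 → mem=5 r[T1]=4 [OK]
11. LOAD T1 → mem=5 r[T1]=5 [LOAD]
12. CAS T1 → mem=6 r[T1]=5 [OK]

A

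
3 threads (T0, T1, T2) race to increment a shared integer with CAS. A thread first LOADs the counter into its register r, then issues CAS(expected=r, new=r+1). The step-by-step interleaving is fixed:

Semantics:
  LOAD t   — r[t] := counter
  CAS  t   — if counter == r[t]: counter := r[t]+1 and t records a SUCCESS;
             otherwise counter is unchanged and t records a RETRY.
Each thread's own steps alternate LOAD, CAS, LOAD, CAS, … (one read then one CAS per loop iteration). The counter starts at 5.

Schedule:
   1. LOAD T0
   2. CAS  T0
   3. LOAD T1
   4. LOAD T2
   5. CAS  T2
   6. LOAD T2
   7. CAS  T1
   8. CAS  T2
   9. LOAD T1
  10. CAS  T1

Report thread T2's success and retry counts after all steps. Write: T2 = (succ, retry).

T2 = (2, 0)

   1) LOAD T0:  M=5  r_T0=5
   2) CAS  T0:  M=6  r_T0=5 ✓
   3) LOAD T1:  M=6  r_T1=6
   4) LOAD T2:  M=6  r_T2=6
   5) CAS  T2:  M=7  r_T2=6 ✓
   6) LOAD T2:  M=7  r_T2=7
   7) CAS  T1:  M=7  r_T1=6 ✗
   8) CAS  T2:  M=8  r_T2=7 ✓
   9) LOAD T1:  M=8  r_T1=8
  10) CAS  T1:  M=9  r_T1=8 ✓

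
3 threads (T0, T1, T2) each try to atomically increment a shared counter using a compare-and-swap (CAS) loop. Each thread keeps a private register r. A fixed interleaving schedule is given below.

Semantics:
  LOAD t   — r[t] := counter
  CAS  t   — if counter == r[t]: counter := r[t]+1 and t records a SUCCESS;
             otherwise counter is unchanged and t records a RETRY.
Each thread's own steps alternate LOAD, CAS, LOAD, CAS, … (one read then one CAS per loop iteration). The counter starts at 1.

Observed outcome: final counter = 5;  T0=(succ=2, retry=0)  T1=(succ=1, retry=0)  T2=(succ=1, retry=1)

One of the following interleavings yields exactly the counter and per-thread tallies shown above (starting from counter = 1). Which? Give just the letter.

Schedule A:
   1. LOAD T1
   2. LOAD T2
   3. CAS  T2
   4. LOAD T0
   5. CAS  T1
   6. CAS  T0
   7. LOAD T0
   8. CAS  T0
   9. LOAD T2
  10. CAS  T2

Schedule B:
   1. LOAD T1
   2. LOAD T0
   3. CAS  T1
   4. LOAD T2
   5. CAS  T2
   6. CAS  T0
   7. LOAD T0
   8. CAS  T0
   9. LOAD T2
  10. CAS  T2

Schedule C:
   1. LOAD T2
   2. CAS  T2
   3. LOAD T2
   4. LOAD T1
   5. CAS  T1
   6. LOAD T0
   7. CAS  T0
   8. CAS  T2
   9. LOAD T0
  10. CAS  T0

Run C:
1. LOAD T2 → mem=1 r[T2]=1 [LOAD]
2. CAS T2 → mem=2 r[T2]=1 [OK]
3. LOAD T2 → mem=2 r[T2]=2 [LOAD]
4. LOAD T1 → mem=2 r[T1]=2 [LOAD]
5. CAS T1 → mem=3 r[T1]=2 [OK]
6. LOAD T0 → mem=3 r[T0]=3 [LOAD]
7. CAS T0 → mem=4 r[T0]=3 [OK]
8. CAS T2 → mem=4 r[T2]=2 [RETRY]
9. LOAD T0 → mem=4 r[T0]=4 [LOAD]
10. CAS T0 → mem=5 r[T0]=4 [OK]

C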